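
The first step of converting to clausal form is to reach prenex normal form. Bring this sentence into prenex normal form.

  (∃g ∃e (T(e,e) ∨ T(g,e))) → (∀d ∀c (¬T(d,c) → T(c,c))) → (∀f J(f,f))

Eliminate → and ↔ using ¬ and ∨.
  ¬(∃g ∃e (T(e,e) ∨ T(g,e))) ∨ ¬(∀d ∀c (¬¬T(d,c) ∨ T(c,c))) ∨ (∀f J(f,f))
Push ¬ through the quantifiers and connectives to reach negation normal form:
  (∀g ∀e (¬T(e,e) ∧ ¬T(g,e))) ∨ (∃d ∃c (¬T(d,c) ∧ ¬T(c,c))) ∨ (∀f J(f,f))
Extract every quantifier outward, since the variables are now distinct and don't occur free across branches:
  ∀g ∀e ∃d ∃c ∀f (¬T(e,e) ∧ ¬T(g,e) ∨ ¬T(d,c) ∧ ¬T(c,c) ∨ J(f,f))

∀g ∀e ∃d ∃c ∀f (¬T(e,e) ∧ ¬T(g,e) ∨ ¬T(d,c) ∧ ¬T(c,c) ∨ J(f,f))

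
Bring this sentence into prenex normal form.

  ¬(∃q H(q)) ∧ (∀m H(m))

∀q ∀m (¬H(q) ∧ H(m))

Push ¬ through the quantifiers and connectives to reach negation normal form:
  (∀q ¬H(q)) ∧ (∀m H(m))
Finally move all quantifiers to the prefix:
  ∀q ∀m (¬H(q) ∧ H(m))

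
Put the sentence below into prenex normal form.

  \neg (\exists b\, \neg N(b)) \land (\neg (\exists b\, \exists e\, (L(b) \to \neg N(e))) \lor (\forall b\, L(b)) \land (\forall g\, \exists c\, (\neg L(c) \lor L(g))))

\forall b\, \forall u\, \forall e\, \forall z\, \forall g\, \exists c\, (N(b) \land (L(u) \land N(e) \lor L(z) \land (\neg L(c) \lor L(g))))

First replace A → B with ¬A ∨ B.
  \neg (\exists b\, \neg N(b)) \land (\neg (\exists b\, \exists e\, (\neg L(b) \lor \neg N(e))) \lor (\forall b\, L(b)) \land (\forall g\, \exists c\, (\neg L(c) \lor L(g))))
Push ¬ through the quantifiers and connectives to reach negation normal form:
  (\forall b\, N(b)) \land ((\forall b\, \forall e\, (L(b) \land N(e))) \lor (\forall b\, L(b)) \land (\forall g\, \exists c\, (\neg L(c) \lor L(g))))
Rename bound variables to avoid capture: b↦u, b↦z.
  (\forall b\, N(b)) \land ((\forall u\, \forall e\, (L(u) \land N(e))) \lor (\forall z\, L(z)) \land (\forall g\, \exists c\, (\neg L(c) \lor L(g))))
Extract every quantifier outward, since the variables are now distinct and don't occur free across branches:
  \forall b\, \forall u\, \forall e\, \forall z\, \forall g\, \exists c\, (N(b) \land (L(u) \land N(e) \lor L(z) \land (\neg L(c) \lor L(g))))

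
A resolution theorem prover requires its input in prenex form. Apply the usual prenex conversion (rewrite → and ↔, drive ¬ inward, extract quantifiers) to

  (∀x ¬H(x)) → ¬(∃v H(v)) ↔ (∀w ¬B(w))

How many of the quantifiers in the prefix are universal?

3

First replace A → B with ¬A ∨ B; A ↔ B as (¬A ∨ B) ∧ (¬B ∨ A).
  (¬(¬(∀x ¬H(x)) ∨ ¬(∃v H(v))) ∨ (∀w ¬B(w))) ∧ (¬(∀w ¬B(w)) ∨ ¬(∀x ¬H(x)) ∨ ¬(∃v H(v)))
Move each ¬ inward, flipping quantifiers it crosses:
  ((∀x ¬H(x)) ∧ (∃v H(v)) ∨ (∀w ¬B(w))) ∧ ((∃w B(w)) ∨ (∃x H(x)) ∨ (∀v ¬H(v)))
Rename bound variables to avoid capture: w↦q, x↦p, v↦u1.
  ((∀x ¬H(x)) ∧ (∃v H(v)) ∨ (∀w ¬B(w))) ∧ ((∃q B(q)) ∨ (∃p H(p)) ∨ (∀u1 ¬H(u1)))
Finally move all quantifiers to the prefix:
  ∀x ∃v ∀w ∃q ∃p ∀u1 ((¬H(x) ∧ H(v) ∨ ¬B(w)) ∧ (B(q) ∨ H(p) ∨ ¬H(u1)))
The prefix is ∀x ∃v ∀w ∃q ∃p ∀u1: 3 universal, 3 existential.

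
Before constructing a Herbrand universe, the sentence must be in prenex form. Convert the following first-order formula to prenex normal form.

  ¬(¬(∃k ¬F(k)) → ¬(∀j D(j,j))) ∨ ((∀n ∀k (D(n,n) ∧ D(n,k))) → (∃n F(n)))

Eliminate → and ↔ using ¬ and ∨.
  ¬(¬¬(∃k ¬F(k)) ∨ ¬(∀j D(j,j))) ∨ ¬(∀n ∀k (D(n,n) ∧ D(n,k))) ∨ (∃n F(n))
Drive negations inward (¬∀x A ≡ ∃x ¬A, ¬∃x A ≡ ∀x ¬A, De Morgan for ∧/∨):
  (∀k F(k)) ∧ (∀j D(j,j)) ∨ (∃n ∃k (¬D(n,n) ∨ ¬D(n,k))) ∨ (∃n F(n))
Standardize variables apart so no two quantifiers bind the same name: k↦w1, n↦z1.
  (∀k F(k)) ∧ (∀j D(j,j)) ∨ (∃n ∃w1 (¬D(n,n) ∨ ¬D(n,w1))) ∨ (∃z1 F(z1))
Extract every quantifier outward, since the variables are now distinct and don't occur free across branches:
  ∀k ∀j ∃n ∃w1 ∃z1 (F(k) ∧ D(j,j) ∨ ¬D(n,n) ∨ ¬D(n,w1) ∨ F(z1))

∀k ∀j ∃n ∃w1 ∃z1 (F(k) ∧ D(j,j) ∨ ¬D(n,n) ∨ ¬D(n,w1) ∨ F(z1))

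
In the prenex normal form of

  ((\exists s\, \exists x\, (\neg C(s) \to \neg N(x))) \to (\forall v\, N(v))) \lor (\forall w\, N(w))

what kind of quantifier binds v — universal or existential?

Eliminate → and ↔ using ¬ and ∨.
  \neg (\exists s\, \exists x\, (\neg \neg C(s) \lor \neg N(x))) \lor (\forall v\, N(v)) \lor (\forall w\, N(w))
Drive negations inward (¬∀x A ≡ ∃x ¬A, ¬∃x A ≡ ∀x ¬A, De Morgan for ∧/∨):
  (\forall s\, \forall x\, (\neg C(s) \land N(x))) \lor (\forall v\, N(v)) \lor (\forall w\, N(w))
Finally move all quantifiers to the prefix:
  \forall s\, \forall x\, \forall v\, \forall w\, (\neg C(s) \land N(x) \lor N(v) \lor N(w))
The quantifier \forall v sits under an even number of negations (counting the antecedent side of each →), so it remains universal.

universal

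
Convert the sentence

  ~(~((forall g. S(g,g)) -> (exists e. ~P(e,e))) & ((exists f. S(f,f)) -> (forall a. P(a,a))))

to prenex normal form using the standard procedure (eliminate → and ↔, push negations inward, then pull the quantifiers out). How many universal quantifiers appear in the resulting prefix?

0

Eliminate → and ↔ using ¬ and ∨.
  ~(~(~(forall g. S(g,g)) | (exists e. ~P(e,e))) & (~(exists f. S(f,f)) | (forall a. P(a,a))))
Drive negations inward (¬∀x A ≡ ∃x ¬A, ¬∃x A ≡ ∀x ¬A, De Morgan for ∧/∨):
  (exists g. ~S(g,g)) | (exists e. ~P(e,e)) | (exists f. S(f,f)) & (exists a. ~P(a,a))
Finally move all quantifiers to the prefix:
  exists g. exists e. exists f. exists a. (~S(g,g) | ~P(e,e) | S(f,f) & ~P(a,a))
The prefix is exists g exists e exists f exists a: 0 universal, 4 existential.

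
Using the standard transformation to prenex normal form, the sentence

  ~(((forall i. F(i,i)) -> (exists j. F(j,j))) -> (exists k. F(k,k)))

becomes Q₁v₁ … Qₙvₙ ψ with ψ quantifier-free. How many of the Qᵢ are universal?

Rewrite implications/biconditionals: A → B as ¬A ∨ B.
  ~(~(~(forall i. F(i,i)) | (exists j. F(j,j))) | (exists k. F(k,k)))
Move each ¬ inward, flipping quantifiers it crosses:
  ((exists i. ~F(i,i)) | (exists j. F(j,j))) & (forall k. ~F(k,k))
All bound variables are already distinct, so no renaming is needed.
Pull the quantifiers to the front (each side's bound variable is not free in the other side):
  exists i. exists j. forall k. ((~F(i,i) | F(j,j)) & ~F(k,k))
The prefix is exists i exists j forall k: 1 universal, 2 existential.

1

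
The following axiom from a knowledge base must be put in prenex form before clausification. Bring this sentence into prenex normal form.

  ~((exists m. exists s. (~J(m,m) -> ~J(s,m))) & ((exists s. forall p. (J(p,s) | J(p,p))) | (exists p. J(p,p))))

First replace A → B with ¬A ∨ B.
  ~((exists m. exists s. (~~J(m,m) | ~J(s,m))) & ((exists s. forall p. (J(p,s) | J(p,p))) | (exists p. J(p,p))))
Drive negations inward (¬∀x A ≡ ∃x ¬A, ¬∃x A ≡ ∀x ¬A, De Morgan for ∧/∨):
  (forall m. forall s. (~J(m,m) & J(s,m))) | (forall s. exists p. (~J(p,s) & ~J(p,p))) & (forall p. ~J(p,p))
Give each quantifier a distinct variable: s↦x1, p↦y1.
  (forall m. forall s. (~J(m,m) & J(s,m))) | (forall x1. exists p. (~J(p,x1) & ~J(p,p))) & (forall y1. ~J(y1,y1))
Extract every quantifier outward, since the variables are now distinct and don't occur free across branches:
  forall m. forall s. forall x1. exists p. forall y1. (~J(m,m) & J(s,m) | ~J(p,x1) & ~J(p,p) & ~J(y1,y1))

forall m. forall s. forall x1. exists p. forall y1. (~J(m,m) & J(s,m) | ~J(p,x1) & ~J(p,p) & ~J(y1,y1))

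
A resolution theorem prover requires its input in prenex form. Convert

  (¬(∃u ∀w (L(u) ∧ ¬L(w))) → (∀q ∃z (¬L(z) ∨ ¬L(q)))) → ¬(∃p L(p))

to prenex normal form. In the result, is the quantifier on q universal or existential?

existential

Eliminate → and ↔ using ¬ and ∨.
  ¬(¬¬(∃u ∀w (L(u) ∧ ¬L(w))) ∨ (∀q ∃z (¬L(z) ∨ ¬L(q)))) ∨ ¬(∃p L(p))
Push ¬ through the quantifiers and connectives to reach negation normal form:
  (∀u ∃w (¬L(u) ∨ L(w))) ∧ (∃q ∀z (L(z) ∧ L(q))) ∨ (∀p ¬L(p))
Finally move all quantifiers to the prefix:
  ∀u ∃w ∃q ∀z ∀p ((¬L(u) ∨ L(w)) ∧ L(z) ∧ L(q) ∨ ¬L(p))
The quantifier ∀q sits under an odd number of negations (counting the antecedent side of each →), so it flips to ∃q.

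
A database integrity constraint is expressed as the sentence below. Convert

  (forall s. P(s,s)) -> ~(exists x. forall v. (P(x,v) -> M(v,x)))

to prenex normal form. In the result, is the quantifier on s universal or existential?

Eliminate → and ↔ using ¬ and ∨.
  ~(forall s. P(s,s)) | ~(exists x. forall v. (~P(x,v) | M(v,x)))
Move each ¬ inward, flipping quantifiers it crosses:
  (exists s. ~P(s,s)) | (forall x. exists v. (P(x,v) & ~M(v,x)))
All bound variables are already distinct, so no renaming is needed.
Extract every quantifier outward, since the variables are now distinct and don't occur free across branches:
  exists s. forall x. exists v. (~P(s,s) | P(x,v) & ~M(v,x))
The quantifier forall s sits under an odd number of negations (counting the antecedent side of each →), so it flips to exists s.

existential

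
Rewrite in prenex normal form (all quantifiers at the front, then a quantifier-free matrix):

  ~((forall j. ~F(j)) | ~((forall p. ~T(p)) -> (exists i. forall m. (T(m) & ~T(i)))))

Eliminate → and ↔ using ¬ and ∨.
  ~((forall j. ~F(j)) | ~(~(forall p. ~T(p)) | (exists i. forall m. (T(m) & ~T(i)))))
Move each ¬ inward, flipping quantifiers it crosses:
  (exists j. F(j)) & ((exists p. T(p)) | (exists i. forall m. (T(m) & ~T(i))))
All bound variables are already distinct, so no renaming is needed.
Extract every quantifier outward, since the variables are now distinct and don't occur free across branches:
  exists j. exists p. exists i. forall m. (F(j) & (T(p) | T(m) & ~T(i)))

exists j. exists p. exists i. forall m. (F(j) & (T(p) | T(m) & ~T(i)))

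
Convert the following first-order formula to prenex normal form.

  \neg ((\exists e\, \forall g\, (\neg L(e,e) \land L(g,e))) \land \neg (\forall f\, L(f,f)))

\forall e\, \exists g\, \forall f\, (L(e,e) \lor \neg L(g,e) \lor L(f,f))

Push ¬ through the quantifiers and connectives to reach negation normal form:
  (\forall e\, \exists g\, (L(e,e) \lor \neg L(g,e))) \lor (\forall f\, L(f,f))
All bound variables are already distinct, so no renaming is needed.
Finally move all quantifiers to the prefix:
  \forall e\, \exists g\, \forall f\, (L(e,e) \lor \neg L(g,e) \lor L(f,f))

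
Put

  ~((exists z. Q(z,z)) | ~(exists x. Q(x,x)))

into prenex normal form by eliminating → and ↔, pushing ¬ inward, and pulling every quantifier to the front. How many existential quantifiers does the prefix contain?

Move each ¬ inward, flipping quantifiers it crosses:
  (forall z. ~Q(z,z)) & (exists x. Q(x,x))
All bound variables are already distinct, so no renaming is needed.
Finally move all quantifiers to the prefix:
  forall z. exists x. (~Q(z,z) & Q(x,x))
The prefix is forall z exists x: 1 universal, 1 existential.

1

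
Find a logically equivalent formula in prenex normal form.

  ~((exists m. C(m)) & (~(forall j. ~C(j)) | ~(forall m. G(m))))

forall m. forall j. forall u. (~C(m) | ~C(j) & G(u))

Move each ¬ inward, flipping quantifiers it crosses:
  (forall m. ~C(m)) | (forall j. ~C(j)) & (forall m. G(m))
Rename bound variables to avoid capture: m↦u.
  (forall m. ~C(m)) | (forall j. ~C(j)) & (forall u. G(u))
Extract every quantifier outward, since the variables are now distinct and don't occur free across branches:
  forall m. forall j. forall u. (~C(m) | ~C(j) & G(u))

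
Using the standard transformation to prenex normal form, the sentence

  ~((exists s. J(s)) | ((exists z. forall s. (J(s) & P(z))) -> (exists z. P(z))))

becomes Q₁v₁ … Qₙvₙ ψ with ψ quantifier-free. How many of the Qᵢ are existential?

1

Rewrite implications/biconditionals: A → B as ¬A ∨ B.
  ~((exists s. J(s)) | ~(exists z. forall s. (J(s) & P(z))) | (exists z. P(z)))
Push ¬ through the quantifiers and connectives to reach negation normal form:
  (forall s. ~J(s)) & (exists z. forall s. (J(s) & P(z))) & (forall z. ~P(z))
Standardize variables apart so no two quantifiers bind the same name: s↦u, z↦b.
  (forall s. ~J(s)) & (exists z. forall u. (J(u) & P(z))) & (forall b. ~P(b))
Finally move all quantifiers to the prefix:
  forall s. exists z. forall u. forall b. (~J(s) & J(u) & P(z) & ~P(b))
The prefix is forall s exists z forall u forall b: 3 universal, 1 existential.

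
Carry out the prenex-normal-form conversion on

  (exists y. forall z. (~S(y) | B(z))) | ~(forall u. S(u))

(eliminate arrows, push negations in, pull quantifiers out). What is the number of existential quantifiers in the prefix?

Push ¬ through the quantifiers and connectives to reach negation normal form:
  (exists y. forall z. (~S(y) | B(z))) | (exists u. ~S(u))
Extract every quantifier outward, since the variables are now distinct and don't occur free across branches:
  exists y. forall z. exists u. (~S(y) | B(z) | ~S(u))
The prefix is exists y forall z exists u: 1 universal, 2 existential.

2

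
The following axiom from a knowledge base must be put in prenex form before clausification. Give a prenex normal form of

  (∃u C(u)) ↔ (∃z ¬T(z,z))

∀u ∃z ∀w ∃c ((¬C(u) ∨ ¬T(z,z)) ∧ (T(w,w) ∨ C(c)))

Rewrite implications/biconditionals: A → B as ¬A ∨ B; A ↔ B as (¬A ∨ B) ∧ (¬B ∨ A).
  (¬(∃u C(u)) ∨ (∃z ¬T(z,z))) ∧ (¬(∃z ¬T(z,z)) ∨ (∃u C(u)))
Move each ¬ inward, flipping quantifiers it crosses:
  ((∀u ¬C(u)) ∨ (∃z ¬T(z,z))) ∧ ((∀z T(z,z)) ∨ (∃u C(u)))
Give each quantifier a distinct variable: z↦w, u↦c.
  ((∀u ¬C(u)) ∨ (∃z ¬T(z,z))) ∧ ((∀w T(w,w)) ∨ (∃c C(c)))
Extract every quantifier outward, since the variables are now distinct and don't occur free across branches:
  ∀u ∃z ∀w ∃c ((¬C(u) ∨ ¬T(z,z)) ∧ (T(w,w) ∨ C(c)))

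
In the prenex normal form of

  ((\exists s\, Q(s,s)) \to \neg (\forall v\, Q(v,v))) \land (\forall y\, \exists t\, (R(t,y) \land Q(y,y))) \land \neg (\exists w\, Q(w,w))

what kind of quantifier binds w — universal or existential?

universal

Rewrite implications/biconditionals: A → B as ¬A ∨ B.
  (\neg (\exists s\, Q(s,s)) \lor \neg (\forall v\, Q(v,v))) \land (\forall y\, \exists t\, (R(t,y) \land Q(y,y))) \land \neg (\exists w\, Q(w,w))
Push ¬ through the quantifiers and connectives to reach negation normal form:
  ((\forall s\, \neg Q(s,s)) \lor (\exists v\, \neg Q(v,v))) \land (\forall y\, \exists t\, (R(t,y) \land Q(y,y))) \land (\forall w\, \neg Q(w,w))
All bound variables are already distinct, so no renaming is needed.
Finally move all quantifiers to the prefix:
  \forall s\, \exists v\, \forall y\, \exists t\, \forall w\, ((\neg Q(s,s) \lor \neg Q(v,v)) \land R(t,y) \land Q(y,y) \land \neg Q(w,w))
The quantifier \exists w sits under an odd number of negations (counting the antecedent side of each →), so it flips to \forall w.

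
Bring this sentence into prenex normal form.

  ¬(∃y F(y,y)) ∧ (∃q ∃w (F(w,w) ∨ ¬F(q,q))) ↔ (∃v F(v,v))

∃y ∀q ∀w ∃v ∀y1 ∀r ∃p ∃z ((F(y,y) ∨ ¬F(w,w) ∧ F(q,q) ∨ F(v,v)) ∧ (¬F(y1,y1) ∨ ¬F(r,r) ∧ (F(z,z) ∨ ¬F(p,p))))

Rewrite implications/biconditionals: A → B as ¬A ∨ B; A ↔ B as (¬A ∨ B) ∧ (¬B ∨ A).
  (¬(¬(∃y F(y,y)) ∧ (∃q ∃w (F(w,w) ∨ ¬F(q,q)))) ∨ (∃v F(v,v))) ∧ (¬(∃v F(v,v)) ∨ ¬(∃y F(y,y)) ∧ (∃q ∃w (F(w,w) ∨ ¬F(q,q))))
Push ¬ through the quantifiers and connectives to reach negation normal form:
  ((∃y F(y,y)) ∨ (∀q ∀w (¬F(w,w) ∧ F(q,q))) ∨ (∃v F(v,v))) ∧ ((∀v ¬F(v,v)) ∨ (∀y ¬F(y,y)) ∧ (∃q ∃w (F(w,w) ∨ ¬F(q,q))))
Give each quantifier a distinct variable: v↦y1, y↦r, q↦p, w↦z.
  ((∃y F(y,y)) ∨ (∀q ∀w (¬F(w,w) ∧ F(q,q))) ∨ (∃v F(v,v))) ∧ ((∀y1 ¬F(y1,y1)) ∨ (∀r ¬F(r,r)) ∧ (∃p ∃z (F(z,z) ∨ ¬F(p,p))))
Extract every quantifier outward, since the variables are now distinct and don't occur free across branches:
  ∃y ∀q ∀w ∃v ∀y1 ∀r ∃p ∃z ((F(y,y) ∨ ¬F(w,w) ∧ F(q,q) ∨ F(v,v)) ∧ (¬F(y1,y1) ∨ ¬F(r,r) ∧ (F(z,z) ∨ ¬F(p,p))))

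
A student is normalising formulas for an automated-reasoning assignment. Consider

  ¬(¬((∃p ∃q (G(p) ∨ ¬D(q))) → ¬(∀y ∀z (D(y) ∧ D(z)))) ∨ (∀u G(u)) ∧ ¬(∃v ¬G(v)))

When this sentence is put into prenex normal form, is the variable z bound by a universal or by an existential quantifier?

existential

Eliminate → and ↔ using ¬ and ∨.
  ¬(¬(¬(∃p ∃q (G(p) ∨ ¬D(q))) ∨ ¬(∀y ∀z (D(y) ∧ D(z)))) ∨ (∀u G(u)) ∧ ¬(∃v ¬G(v)))
Push ¬ through the quantifiers and connectives to reach negation normal form:
  ((∀p ∀q (¬G(p) ∧ D(q))) ∨ (∃y ∃z (¬D(y) ∨ ¬D(z)))) ∧ ((∃u ¬G(u)) ∨ (∃v ¬G(v)))
All bound variables are already distinct, so no renaming is needed.
Finally move all quantifiers to the prefix:
  ∀p ∀q ∃y ∃z ∃u ∃v ((¬G(p) ∧ D(q) ∨ ¬D(y) ∨ ¬D(z)) ∧ (¬G(u) ∨ ¬G(v)))
The quantifier ∀z sits under an odd number of negations (counting the antecedent side of each →), so it flips to ∃z.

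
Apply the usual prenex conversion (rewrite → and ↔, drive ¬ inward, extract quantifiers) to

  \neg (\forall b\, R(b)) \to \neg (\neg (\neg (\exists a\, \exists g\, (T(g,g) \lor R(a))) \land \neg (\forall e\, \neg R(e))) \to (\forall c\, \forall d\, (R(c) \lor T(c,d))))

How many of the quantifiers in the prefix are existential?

Rewrite implications/biconditionals: A → B as ¬A ∨ B.
  \neg \neg (\forall b\, R(b)) \lor \neg (\neg \neg (\neg (\exists a\, \exists g\, (T(g,g) \lor R(a))) \land \neg (\forall e\, \neg R(e))) \lor (\forall c\, \forall d\, (R(c) \lor T(c,d))))
Drive negations inward (¬∀x A ≡ ∃x ¬A, ¬∃x A ≡ ∀x ¬A, De Morgan for ∧/∨):
  (\forall b\, R(b)) \lor ((\exists a\, \exists g\, (T(g,g) \lor R(a))) \lor (\forall e\, \neg R(e))) \land (\exists c\, \exists d\, (\neg R(c) \land \neg T(c,d)))
All bound variables are already distinct, so no renaming is needed.
Finally move all quantifiers to the prefix:
  \forall b\, \exists a\, \exists g\, \forall e\, \exists c\, \exists d\, (R(b) \lor (T(g,g) \lor R(a) \lor \neg R(e)) \land \neg R(c) \land \neg T(c,d))
The prefix is \forall b \exists a \exists g \forall e \exists c \exists d: 2 universal, 4 existential.

4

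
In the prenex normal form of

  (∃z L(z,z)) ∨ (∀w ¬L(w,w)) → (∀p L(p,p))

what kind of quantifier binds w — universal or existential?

Rewrite implications/biconditionals: A → B as ¬A ∨ B.
  ¬((∃z L(z,z)) ∨ (∀w ¬L(w,w))) ∨ (∀p L(p,p))
Drive negations inward (¬∀x A ≡ ∃x ¬A, ¬∃x A ≡ ∀x ¬A, De Morgan for ∧/∨):
  (∀z ¬L(z,z)) ∧ (∃w L(w,w)) ∨ (∀p L(p,p))
All bound variables are already distinct, so no renaming is needed.
Finally move all quantifiers to the prefix:
  ∀z ∃w ∀p (¬L(z,z) ∧ L(w,w) ∨ L(p,p))
The quantifier ∀w sits under an odd number of negations (counting the antecedent side of each →), so it flips to ∃w.

existential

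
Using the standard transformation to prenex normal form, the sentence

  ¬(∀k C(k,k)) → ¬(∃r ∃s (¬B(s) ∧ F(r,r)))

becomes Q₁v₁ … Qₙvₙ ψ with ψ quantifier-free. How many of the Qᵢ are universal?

Eliminate → and ↔ using ¬ and ∨.
  ¬¬(∀k C(k,k)) ∨ ¬(∃r ∃s (¬B(s) ∧ F(r,r)))
Push ¬ through the quantifiers and connectives to reach negation normal form:
  (∀k C(k,k)) ∨ (∀r ∀s (B(s) ∨ ¬F(r,r)))
Extract every quantifier outward, since the variables are now distinct and don't occur free across branches:
  ∀k ∀r ∀s (C(k,k) ∨ B(s) ∨ ¬F(r,r))
The prefix is ∀k ∀r ∀s: 3 universal, 0 existential.

3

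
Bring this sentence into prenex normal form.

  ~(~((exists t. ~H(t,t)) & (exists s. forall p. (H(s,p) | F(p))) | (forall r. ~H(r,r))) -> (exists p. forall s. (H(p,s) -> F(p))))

Rewrite implications/biconditionals: A → B as ¬A ∨ B.
  ~(~~((exists t. ~H(t,t)) & (exists s. forall p. (H(s,p) | F(p))) | (forall r. ~H(r,r))) | (exists p. forall s. (~H(p,s) | F(p))))
Push ¬ through the quantifiers and connectives to reach negation normal form:
  ((forall t. H(t,t)) | (forall s. exists p. (~H(s,p) & ~F(p)))) & (exists r. H(r,r)) & (forall p. exists s. (H(p,s) & ~F(p)))
Rename bound variables to avoid capture: p↦v, s↦b.
  ((forall t. H(t,t)) | (forall s. exists p. (~H(s,p) & ~F(p)))) & (exists r. H(r,r)) & (forall v. exists b. (H(v,b) & ~F(v)))
Pull the quantifiers to the front (each side's bound variable is not free in the other side):
  forall t. forall s. exists p. exists r. forall v. exists b. ((H(t,t) | ~H(s,p) & ~F(p)) & H(r,r) & H(v,b) & ~F(v))

forall t. forall s. exists p. exists r. forall v. exists b. ((H(t,t) | ~H(s,p) & ~F(p)) & H(r,r) & H(v,b) & ~F(v))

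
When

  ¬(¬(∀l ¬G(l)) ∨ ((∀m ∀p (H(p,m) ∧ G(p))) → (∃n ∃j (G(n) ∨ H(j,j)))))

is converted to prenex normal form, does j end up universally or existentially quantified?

universal

Rewrite implications/biconditionals: A → B as ¬A ∨ B.
  ¬(¬(∀l ¬G(l)) ∨ ¬(∀m ∀p (H(p,m) ∧ G(p))) ∨ (∃n ∃j (G(n) ∨ H(j,j))))
Move each ¬ inward, flipping quantifiers it crosses:
  (∀l ¬G(l)) ∧ (∀m ∀p (H(p,m) ∧ G(p))) ∧ (∀n ∀j (¬G(n) ∧ ¬H(j,j)))
All bound variables are already distinct, so no renaming is needed.
Pull the quantifiers to the front (each side's bound variable is not free in the other side):
  ∀l ∀m ∀p ∀n ∀j (¬G(l) ∧ H(p,m) ∧ G(p) ∧ ¬G(n) ∧ ¬H(j,j))
The quantifier ∃j sits under an odd number of negations (counting the antecedent side of each →), so it flips to ∀j.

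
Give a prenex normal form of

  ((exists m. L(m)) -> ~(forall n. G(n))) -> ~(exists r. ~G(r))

exists m. forall n. forall r. (L(m) & G(n) | G(r))

First replace A → B with ¬A ∨ B.
  ~(~(exists m. L(m)) | ~(forall n. G(n))) | ~(exists r. ~G(r))
Push ¬ through the quantifiers and connectives to reach negation normal form:
  (exists m. L(m)) & (forall n. G(n)) | (forall r. G(r))
Extract every quantifier outward, since the variables are now distinct and don't occur free across branches:
  exists m. forall n. forall r. (L(m) & G(n) | G(r))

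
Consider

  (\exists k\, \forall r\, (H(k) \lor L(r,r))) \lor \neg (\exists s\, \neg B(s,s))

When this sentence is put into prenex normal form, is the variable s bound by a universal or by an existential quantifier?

universal

Push ¬ through the quantifiers and connectives to reach negation normal form:
  (\exists k\, \forall r\, (H(k) \lor L(r,r))) \lor (\forall s\, B(s,s))
Pull the quantifiers to the front (each side's bound variable is not free in the other side):
  \exists k\, \forall r\, \forall s\, (H(k) \lor L(r,r) \lor B(s,s))
The quantifier \exists s sits under an odd number of negations, so it flips to \forall s.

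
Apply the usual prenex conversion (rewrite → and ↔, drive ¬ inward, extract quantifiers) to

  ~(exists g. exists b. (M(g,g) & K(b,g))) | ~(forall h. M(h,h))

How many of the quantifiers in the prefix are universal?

Push ¬ through the quantifiers and connectives to reach negation normal form:
  (forall g. forall b. (~M(g,g) | ~K(b,g))) | (exists h. ~M(h,h))
All bound variables are already distinct, so no renaming is needed.
Pull the quantifiers to the front (each side's bound variable is not free in the other side):
  forall g. forall b. exists h. (~M(g,g) | ~K(b,g) | ~M(h,h))
The prefix is forall g forall b exists h: 2 universal, 1 existential.

2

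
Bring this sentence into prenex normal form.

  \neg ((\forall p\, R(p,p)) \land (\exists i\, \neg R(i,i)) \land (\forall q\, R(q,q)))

Drive negations inward (¬∀x A ≡ ∃x ¬A, ¬∃x A ≡ ∀x ¬A, De Morgan for ∧/∨):
  (\exists p\, \neg R(p,p)) \lor (\forall i\, R(i,i)) \lor (\exists q\, \neg R(q,q))
Pull the quantifiers to the front (each side's bound variable is not free in the other side):
  \exists p\, \forall i\, \exists q\, (\neg R(p,p) \lor R(i,i) \lor \neg R(q,q))

\exists p\, \forall i\, \exists q\, (\neg R(p,p) \lor R(i,i) \lor \neg R(q,q))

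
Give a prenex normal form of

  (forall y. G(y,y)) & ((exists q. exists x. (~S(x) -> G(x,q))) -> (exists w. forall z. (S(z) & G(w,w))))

forall y. forall q. forall x. exists w. forall z. (G(y,y) & (~S(x) & ~G(x,q) | S(z) & G(w,w)))

First replace A → B with ¬A ∨ B.
  (forall y. G(y,y)) & (~(exists q. exists x. (~~S(x) | G(x,q))) | (exists w. forall z. (S(z) & G(w,w))))
Push ¬ through the quantifiers and connectives to reach negation normal form:
  (forall y. G(y,y)) & ((forall q. forall x. (~S(x) & ~G(x,q))) | (exists w. forall z. (S(z) & G(w,w))))
Finally move all quantifiers to the prefix:
  forall y. forall q. forall x. exists w. forall z. (G(y,y) & (~S(x) & ~G(x,q) | S(z) & G(w,w)))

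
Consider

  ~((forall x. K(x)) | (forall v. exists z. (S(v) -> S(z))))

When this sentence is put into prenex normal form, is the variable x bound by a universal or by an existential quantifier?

First replace A → B with ¬A ∨ B.
  ~((forall x. K(x)) | (forall v. exists z. (~S(v) | S(z))))
Drive negations inward (¬∀x A ≡ ∃x ¬A, ¬∃x A ≡ ∀x ¬A, De Morgan for ∧/∨):
  (exists x. ~K(x)) & (exists v. forall z. (S(v) & ~S(z)))
All bound variables are already distinct, so no renaming is needed.
Pull the quantifiers to the front (each side's bound variable is not free in the other side):
  exists x. exists v. forall z. (~K(x) & S(v) & ~S(z))
The quantifier forall x sits under an odd number of negations (counting the antecedent side of each →), so it flips to exists x.

existential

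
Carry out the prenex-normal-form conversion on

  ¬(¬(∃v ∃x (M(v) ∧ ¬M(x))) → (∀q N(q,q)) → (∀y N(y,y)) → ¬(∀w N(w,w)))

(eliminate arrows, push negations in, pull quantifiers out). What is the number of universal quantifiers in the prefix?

5

Eliminate → and ↔ using ¬ and ∨.
  ¬(¬¬(∃v ∃x (M(v) ∧ ¬M(x))) ∨ ¬(∀q N(q,q)) ∨ ¬(∀y N(y,y)) ∨ ¬(∀w N(w,w)))
Drive negations inward (¬∀x A ≡ ∃x ¬A, ¬∃x A ≡ ∀x ¬A, De Morgan for ∧/∨):
  (∀v ∀x (¬M(v) ∨ M(x))) ∧ (∀q N(q,q)) ∧ (∀y N(y,y)) ∧ (∀w N(w,w))
All bound variables are already distinct, so no renaming is needed.
Finally move all quantifiers to the prefix:
  ∀v ∀x ∀q ∀y ∀w ((¬M(v) ∨ M(x)) ∧ N(q,q) ∧ N(y,y) ∧ N(w,w))
The prefix is ∀v ∀x ∀q ∀y ∀w: 5 universal, 0 existential.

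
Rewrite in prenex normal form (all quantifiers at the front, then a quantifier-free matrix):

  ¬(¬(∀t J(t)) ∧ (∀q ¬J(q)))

Move each ¬ inward, flipping quantifiers it crosses:
  (∀t J(t)) ∨ (∃q J(q))
All bound variables are already distinct, so no renaming is needed.
Extract every quantifier outward, since the variables are now distinct and don't occur free across branches:
  ∀t ∃q (J(t) ∨ J(q))

∀t ∃q (J(t) ∨ J(q))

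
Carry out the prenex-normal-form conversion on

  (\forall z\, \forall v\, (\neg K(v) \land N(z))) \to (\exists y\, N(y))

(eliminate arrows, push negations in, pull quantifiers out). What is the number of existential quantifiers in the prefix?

3

Rewrite implications/biconditionals: A → B as ¬A ∨ B.
  \neg (\forall z\, \forall v\, (\neg K(v) \land N(z))) \lor (\exists y\, N(y))
Drive negations inward (¬∀x A ≡ ∃x ¬A, ¬∃x A ≡ ∀x ¬A, De Morgan for ∧/∨):
  (\exists z\, \exists v\, (K(v) \lor \neg N(z))) \lor (\exists y\, N(y))
All bound variables are already distinct, so no renaming is needed.
Pull the quantifiers to the front (each side's bound variable is not free in the other side):
  \exists z\, \exists v\, \exists y\, (K(v) \lor \neg N(z) \lor N(y))
The prefix is \exists z \exists v \exists y: 0 universal, 3 existential.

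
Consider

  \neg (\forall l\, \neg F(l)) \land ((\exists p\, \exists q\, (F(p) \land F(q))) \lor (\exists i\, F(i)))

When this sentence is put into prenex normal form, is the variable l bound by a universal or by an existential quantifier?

Drive negations inward (¬∀x A ≡ ∃x ¬A, ¬∃x A ≡ ∀x ¬A, De Morgan for ∧/∨):
  (\exists l\, F(l)) \land ((\exists p\, \exists q\, (F(p) \land F(q))) \lor (\exists i\, F(i)))
All bound variables are already distinct, so no renaming is needed.
Extract every quantifier outward, since the variables are now distinct and don't occur free across branches:
  \exists l\, \exists p\, \exists q\, \exists i\, (F(l) \land (F(p) \land F(q) \lor F(i)))
The quantifier \forall l sits under an odd number of negations, so it flips to \exists l.

existential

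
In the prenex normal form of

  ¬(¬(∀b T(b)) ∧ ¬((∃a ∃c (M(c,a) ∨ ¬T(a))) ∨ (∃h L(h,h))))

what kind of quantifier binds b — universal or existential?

universal

Drive negations inward (¬∀x A ≡ ∃x ¬A, ¬∃x A ≡ ∀x ¬A, De Morgan for ∧/∨):
  (∀b T(b)) ∨ (∃a ∃c (M(c,a) ∨ ¬T(a))) ∨ (∃h L(h,h))
All bound variables are already distinct, so no renaming is needed.
Pull the quantifiers to the front (each side's bound variable is not free in the other side):
  ∀b ∃a ∃c ∃h (T(b) ∨ M(c,a) ∨ ¬T(a) ∨ L(h,h))
The quantifier ∀b sits under an even number of negations, so it remains universal.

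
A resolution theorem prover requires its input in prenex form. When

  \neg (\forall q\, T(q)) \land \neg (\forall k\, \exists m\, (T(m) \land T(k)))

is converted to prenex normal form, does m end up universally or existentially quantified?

Push ¬ through the quantifiers and connectives to reach negation normal form:
  (\exists q\, \neg T(q)) \land (\exists k\, \forall m\, (\neg T(m) \lor \neg T(k)))
Finally move all quantifiers to the prefix:
  \exists q\, \exists k\, \forall m\, (\neg T(q) \land (\neg T(m) \lor \neg T(k)))
The quantifier \exists m sits under an odd number of negations, so it flips to \forall m.

universal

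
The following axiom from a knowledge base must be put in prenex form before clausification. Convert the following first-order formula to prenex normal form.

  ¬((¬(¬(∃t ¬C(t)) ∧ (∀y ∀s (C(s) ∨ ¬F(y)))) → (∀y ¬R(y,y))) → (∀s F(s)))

∀t ∀y ∀s ∀r ∃b ((C(t) ∧ (C(s) ∨ ¬F(y)) ∨ ¬R(r,r)) ∧ ¬F(b))

First replace A → B with ¬A ∨ B.
  ¬(¬(¬¬(¬(∃t ¬C(t)) ∧ (∀y ∀s (C(s) ∨ ¬F(y)))) ∨ (∀y ¬R(y,y))) ∨ (∀s F(s)))
Drive negations inward (¬∀x A ≡ ∃x ¬A, ¬∃x A ≡ ∀x ¬A, De Morgan for ∧/∨):
  ((∀t C(t)) ∧ (∀y ∀s (C(s) ∨ ¬F(y))) ∨ (∀y ¬R(y,y))) ∧ (∃s ¬F(s))
Standardize variables apart so no two quantifiers bind the same name: y↦r, s↦b.
  ((∀t C(t)) ∧ (∀y ∀s (C(s) ∨ ¬F(y))) ∨ (∀r ¬R(r,r))) ∧ (∃b ¬F(b))
Finally move all quantifiers to the prefix:
  ∀t ∀y ∀s ∀r ∃b ((C(t) ∧ (C(s) ∨ ¬F(y)) ∨ ¬R(r,r)) ∧ ¬F(b))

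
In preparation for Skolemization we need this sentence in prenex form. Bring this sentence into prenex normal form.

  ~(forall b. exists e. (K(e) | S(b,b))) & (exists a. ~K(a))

exists b. forall e. exists a. (~K(e) & ~S(b,b) & ~K(a))

Move each ¬ inward, flipping quantifiers it crosses:
  (exists b. forall e. (~K(e) & ~S(b,b))) & (exists a. ~K(a))
Extract every quantifier outward, since the variables are now distinct and don't occur free across branches:
  exists b. forall e. exists a. (~K(e) & ~S(b,b) & ~K(a))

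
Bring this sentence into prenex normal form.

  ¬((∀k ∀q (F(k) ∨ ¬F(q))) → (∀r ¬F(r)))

First replace A → B with ¬A ∨ B.
  ¬(¬(∀k ∀q (F(k) ∨ ¬F(q))) ∨ (∀r ¬F(r)))
Push ¬ through the quantifiers and connectives to reach negation normal form:
  (∀k ∀q (F(k) ∨ ¬F(q))) ∧ (∃r F(r))
All bound variables are already distinct, so no renaming is needed.
Finally move all quantifiers to the prefix:
  ∀k ∀q ∃r ((F(k) ∨ ¬F(q)) ∧ F(r))

∀k ∀q ∃r ((F(k) ∨ ¬F(q)) ∧ F(r))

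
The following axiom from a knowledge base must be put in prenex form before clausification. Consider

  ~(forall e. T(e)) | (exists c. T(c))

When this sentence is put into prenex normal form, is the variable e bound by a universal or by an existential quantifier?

existential

Move each ¬ inward, flipping quantifiers it crosses:
  (exists e. ~T(e)) | (exists c. T(c))
All bound variables are already distinct, so no renaming is needed.
Pull the quantifiers to the front (each side's bound variable is not free in the other side):
  exists e. exists c. (~T(e) | T(c))
The quantifier forall e sits under an odd number of negations, so it flips to exists e.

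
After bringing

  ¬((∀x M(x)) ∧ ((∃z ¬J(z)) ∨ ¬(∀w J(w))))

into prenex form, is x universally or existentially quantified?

existential

Drive negations inward (¬∀x A ≡ ∃x ¬A, ¬∃x A ≡ ∀x ¬A, De Morgan for ∧/∨):
  (∃x ¬M(x)) ∨ (∀z J(z)) ∧ (∀w J(w))
All bound variables are already distinct, so no renaming is needed.
Finally move all quantifiers to the prefix:
  ∃x ∀z ∀w (¬M(x) ∨ J(z) ∧ J(w))
The quantifier ∀x sits under an odd number of negations, so it flips to ∃x.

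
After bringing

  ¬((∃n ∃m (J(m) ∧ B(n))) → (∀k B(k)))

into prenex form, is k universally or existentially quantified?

Eliminate → and ↔ using ¬ and ∨.
  ¬(¬(∃n ∃m (J(m) ∧ B(n))) ∨ (∀k B(k)))
Push ¬ through the quantifiers and connectives to reach negation normal form:
  (∃n ∃m (J(m) ∧ B(n))) ∧ (∃k ¬B(k))
Finally move all quantifiers to the prefix:
  ∃n ∃m ∃k (J(m) ∧ B(n) ∧ ¬B(k))
The quantifier ∀k sits under an odd number of negations (counting the antecedent side of each →), so it flips to ∃k.

existential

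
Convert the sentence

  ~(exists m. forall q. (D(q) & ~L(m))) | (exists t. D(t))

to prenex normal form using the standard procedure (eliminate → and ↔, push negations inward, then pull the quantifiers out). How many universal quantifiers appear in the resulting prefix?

1

Move each ¬ inward, flipping quantifiers it crosses:
  (forall m. exists q. (~D(q) | L(m))) | (exists t. D(t))
All bound variables are already distinct, so no renaming is needed.
Extract every quantifier outward, since the variables are now distinct and don't occur free across branches:
  forall m. exists q. exists t. (~D(q) | L(m) | D(t))
The prefix is forall m exists q exists t: 1 universal, 2 existential.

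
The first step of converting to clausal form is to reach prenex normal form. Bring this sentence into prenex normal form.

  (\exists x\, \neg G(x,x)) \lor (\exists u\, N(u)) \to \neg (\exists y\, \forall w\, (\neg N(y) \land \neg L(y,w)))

Rewrite implications/biconditionals: A → B as ¬A ∨ B.
  \neg ((\exists x\, \neg G(x,x)) \lor (\exists u\, N(u))) \lor \neg (\exists y\, \forall w\, (\neg N(y) \land \neg L(y,w)))
Push ¬ through the quantifiers and connectives to reach negation normal form:
  (\forall x\, G(x,x)) \land (\forall u\, \neg N(u)) \lor (\forall y\, \exists w\, (N(y) \lor L(y,w)))
All bound variables are already distinct, so no renaming is needed.
Extract every quantifier outward, since the variables are now distinct and don't occur free across branches:
  \forall x\, \forall u\, \forall y\, \exists w\, (G(x,x) \land \neg N(u) \lor N(y) \lor L(y,w))

\forall x\, \forall u\, \forall y\, \exists w\, (G(x,x) \land \neg N(u) \lor N(y) \lor L(y,w))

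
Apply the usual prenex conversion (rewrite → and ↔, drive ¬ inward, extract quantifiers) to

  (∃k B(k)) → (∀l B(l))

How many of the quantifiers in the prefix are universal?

2

Rewrite implications/biconditionals: A → B as ¬A ∨ B.
  ¬(∃k B(k)) ∨ (∀l B(l))
Push ¬ through the quantifiers and connectives to reach negation normal form:
  (∀k ¬B(k)) ∨ (∀l B(l))
All bound variables are already distinct, so no renaming is needed.
Pull the quantifiers to the front (each side's bound variable is not free in the other side):
  ∀k ∀l (¬B(k) ∨ B(l))
The prefix is ∀k ∀l: 2 universal, 0 existential.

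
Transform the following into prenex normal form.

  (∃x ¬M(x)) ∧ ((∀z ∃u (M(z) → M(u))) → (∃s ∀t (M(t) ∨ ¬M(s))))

∃x ∃z ∀u ∃s ∀t (¬M(x) ∧ (M(z) ∧ ¬M(u) ∨ M(t) ∨ ¬M(s)))

First replace A → B with ¬A ∨ B.
  (∃x ¬M(x)) ∧ (¬(∀z ∃u (¬M(z) ∨ M(u))) ∨ (∃s ∀t (M(t) ∨ ¬M(s))))
Push ¬ through the quantifiers and connectives to reach negation normal form:
  (∃x ¬M(x)) ∧ ((∃z ∀u (M(z) ∧ ¬M(u))) ∨ (∃s ∀t (M(t) ∨ ¬M(s))))
All bound variables are already distinct, so no renaming is needed.
Pull the quantifiers to the front (each side's bound variable is not free in the other side):
  ∃x ∃z ∀u ∃s ∀t (¬M(x) ∧ (M(z) ∧ ¬M(u) ∨ M(t) ∨ ¬M(s)))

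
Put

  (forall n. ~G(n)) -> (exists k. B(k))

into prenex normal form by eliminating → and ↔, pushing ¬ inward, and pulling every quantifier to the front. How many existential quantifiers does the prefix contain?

Eliminate → and ↔ using ¬ and ∨.
  ~(forall n. ~G(n)) | (exists k. B(k))
Push ¬ through the quantifiers and connectives to reach negation normal form:
  (exists n. G(n)) | (exists k. B(k))
Extract every quantifier outward, since the variables are now distinct and don't occur free across branches:
  exists n. exists k. (G(n) | B(k))
The prefix is exists n exists k: 0 universal, 2 existential.

2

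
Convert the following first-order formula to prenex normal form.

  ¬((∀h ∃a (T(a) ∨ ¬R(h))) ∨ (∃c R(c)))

∃h ∀a ∀c (¬T(a) ∧ R(h) ∧ ¬R(c))

Move each ¬ inward, flipping quantifiers it crosses:
  (∃h ∀a (¬T(a) ∧ R(h))) ∧ (∀c ¬R(c))
Extract every quantifier outward, since the variables are now distinct and don't occur free across branches:
  ∃h ∀a ∀c (¬T(a) ∧ R(h) ∧ ¬R(c))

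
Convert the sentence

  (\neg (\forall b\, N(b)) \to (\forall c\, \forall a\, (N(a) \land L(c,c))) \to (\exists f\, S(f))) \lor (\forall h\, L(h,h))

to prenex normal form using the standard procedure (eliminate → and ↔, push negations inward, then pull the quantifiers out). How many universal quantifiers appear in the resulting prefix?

2

Rewrite implications/biconditionals: A → B as ¬A ∨ B.
  \neg \neg (\forall b\, N(b)) \lor \neg (\forall c\, \forall a\, (N(a) \land L(c,c))) \lor (\exists f\, S(f)) \lor (\forall h\, L(h,h))
Move each ¬ inward, flipping quantifiers it crosses:
  (\forall b\, N(b)) \lor (\exists c\, \exists a\, (\neg N(a) \lor \neg L(c,c))) \lor (\exists f\, S(f)) \lor (\forall h\, L(h,h))
All bound variables are already distinct, so no renaming is needed.
Finally move all quantifiers to the prefix:
  \forall b\, \exists c\, \exists a\, \exists f\, \forall h\, (N(b) \lor \neg N(a) \lor \neg L(c,c) \lor S(f) \lor L(h,h))
The prefix is \forall b \exists c \exists a \exists f \forall h: 2 universal, 3 existential.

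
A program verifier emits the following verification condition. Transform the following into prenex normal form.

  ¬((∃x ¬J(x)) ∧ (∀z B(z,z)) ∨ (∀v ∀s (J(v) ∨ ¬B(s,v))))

Move each ¬ inward, flipping quantifiers it crosses:
  ((∀x J(x)) ∨ (∃z ¬B(z,z))) ∧ (∃v ∃s (¬J(v) ∧ B(s,v)))
Pull the quantifiers to the front (each side's bound variable is not free in the other side):
  ∀x ∃z ∃v ∃s ((J(x) ∨ ¬B(z,z)) ∧ ¬J(v) ∧ B(s,v))

∀x ∃z ∃v ∃s ((J(x) ∨ ¬B(z,z)) ∧ ¬J(v) ∧ B(s,v))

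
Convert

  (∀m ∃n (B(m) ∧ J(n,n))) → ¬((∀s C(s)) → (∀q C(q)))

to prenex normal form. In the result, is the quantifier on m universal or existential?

Rewrite implications/biconditionals: A → B as ¬A ∨ B.
  ¬(∀m ∃n (B(m) ∧ J(n,n))) ∨ ¬(¬(∀s C(s)) ∨ (∀q C(q)))
Move each ¬ inward, flipping quantifiers it crosses:
  (∃m ∀n (¬B(m) ∨ ¬J(n,n))) ∨ (∀s C(s)) ∧ (∃q ¬C(q))
Pull the quantifiers to the front (each side's bound variable is not free in the other side):
  ∃m ∀n ∀s ∃q (¬B(m) ∨ ¬J(n,n) ∨ C(s) ∧ ¬C(q))
The quantifier ∀m sits under an odd number of negations (counting the antecedent side of each →), so it flips to ∃m.

existential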